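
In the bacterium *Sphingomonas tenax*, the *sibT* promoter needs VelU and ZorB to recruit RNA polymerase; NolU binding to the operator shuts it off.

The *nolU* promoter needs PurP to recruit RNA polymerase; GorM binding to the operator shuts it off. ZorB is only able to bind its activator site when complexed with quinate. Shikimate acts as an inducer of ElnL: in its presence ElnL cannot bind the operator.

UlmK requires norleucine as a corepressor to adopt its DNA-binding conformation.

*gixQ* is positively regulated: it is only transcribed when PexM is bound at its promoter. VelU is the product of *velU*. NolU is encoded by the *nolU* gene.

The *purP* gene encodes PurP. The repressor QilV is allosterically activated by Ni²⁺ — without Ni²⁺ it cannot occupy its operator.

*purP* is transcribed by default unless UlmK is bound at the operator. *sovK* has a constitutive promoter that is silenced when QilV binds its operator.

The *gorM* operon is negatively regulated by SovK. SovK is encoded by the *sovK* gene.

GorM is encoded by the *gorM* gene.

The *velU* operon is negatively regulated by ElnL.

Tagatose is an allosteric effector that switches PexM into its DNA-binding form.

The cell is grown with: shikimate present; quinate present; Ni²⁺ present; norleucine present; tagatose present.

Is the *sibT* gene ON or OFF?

Norleucine is present, so UlmK is active.
With repressor UlmK bound, *purP* is not transcribed.
So PurP is not produced.
Ni²⁺ is present, so QilV is active.
With repressor QilV bound, *sovK* is not transcribed.
So SovK is not produced.
With no repressor bound, *gorM* is transcribed.
So GorM is produced and active.
With repressor GorM bound, *nolU* is not transcribed.
So NolU is not produced.
Shikimate is present, so ElnL is inactive.
With no repressor bound, *velU* is transcribed.
So VelU is produced and active.
Quinate is present, so ZorB is active.
No repressor is bound and VelU and ZorB are active, so *sibT* is transcribed.

ON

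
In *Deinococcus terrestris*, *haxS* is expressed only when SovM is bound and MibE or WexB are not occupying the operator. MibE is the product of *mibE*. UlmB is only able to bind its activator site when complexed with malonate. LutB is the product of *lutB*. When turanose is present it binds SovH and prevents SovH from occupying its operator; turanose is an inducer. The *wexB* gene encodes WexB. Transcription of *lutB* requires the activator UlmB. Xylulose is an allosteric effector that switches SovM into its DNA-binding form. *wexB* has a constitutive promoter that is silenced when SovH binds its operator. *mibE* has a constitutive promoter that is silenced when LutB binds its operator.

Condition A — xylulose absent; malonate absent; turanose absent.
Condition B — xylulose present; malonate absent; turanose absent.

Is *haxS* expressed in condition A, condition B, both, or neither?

Condition A:
Xylulose is absent, so SovM is inactive.
Malonate is absent, so UlmB is inactive.
Required activator UlmB is absent, so *lutB* is not transcribed.
So LutB is not produced.
With no repressor bound, *mibE* is transcribed.
So MibE is produced and active.
Turanose is absent, so SovH is active.
With repressor SovH bound, *wexB* is not transcribed.
So WexB is not produced.
With repressor MibE bound, *haxS* is not transcribed.
→ *haxS* is OFF in A.
Condition B:
Xylulose is present, so SovM is active.
Malonate is absent, so UlmB is inactive.
Required activator UlmB is absent, so *lutB* is not transcribed.
So LutB is not produced.
With no repressor bound, *mibE* is transcribed.
So MibE is produced and active.
Turanose is absent, so SovH is active.
With repressor SovH bound, *wexB* is not transcribed.
So WexB is not produced.
With repressor MibE bound, *haxS* is not transcribed.
→ *haxS* is OFF in B.

neither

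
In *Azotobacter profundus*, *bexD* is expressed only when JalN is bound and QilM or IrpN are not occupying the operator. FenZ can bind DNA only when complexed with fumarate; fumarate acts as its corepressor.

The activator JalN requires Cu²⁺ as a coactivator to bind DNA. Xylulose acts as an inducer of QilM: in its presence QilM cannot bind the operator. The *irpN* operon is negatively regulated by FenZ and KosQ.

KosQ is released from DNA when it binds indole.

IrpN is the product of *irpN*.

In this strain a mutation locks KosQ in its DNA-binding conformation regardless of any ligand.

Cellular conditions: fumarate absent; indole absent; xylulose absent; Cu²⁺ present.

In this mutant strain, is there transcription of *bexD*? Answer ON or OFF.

OFF

Xylulose is absent, so QilM is active.
Fumarate is absent, so FenZ is inactive.
KosQ is constitutively active in this strain.
With repressor KosQ bound, *irpN* is not transcribed.
So IrpN is not produced.
Cu²⁺ is present, so JalN is active.
With repressor QilM bound, *bexD* is not transcribed.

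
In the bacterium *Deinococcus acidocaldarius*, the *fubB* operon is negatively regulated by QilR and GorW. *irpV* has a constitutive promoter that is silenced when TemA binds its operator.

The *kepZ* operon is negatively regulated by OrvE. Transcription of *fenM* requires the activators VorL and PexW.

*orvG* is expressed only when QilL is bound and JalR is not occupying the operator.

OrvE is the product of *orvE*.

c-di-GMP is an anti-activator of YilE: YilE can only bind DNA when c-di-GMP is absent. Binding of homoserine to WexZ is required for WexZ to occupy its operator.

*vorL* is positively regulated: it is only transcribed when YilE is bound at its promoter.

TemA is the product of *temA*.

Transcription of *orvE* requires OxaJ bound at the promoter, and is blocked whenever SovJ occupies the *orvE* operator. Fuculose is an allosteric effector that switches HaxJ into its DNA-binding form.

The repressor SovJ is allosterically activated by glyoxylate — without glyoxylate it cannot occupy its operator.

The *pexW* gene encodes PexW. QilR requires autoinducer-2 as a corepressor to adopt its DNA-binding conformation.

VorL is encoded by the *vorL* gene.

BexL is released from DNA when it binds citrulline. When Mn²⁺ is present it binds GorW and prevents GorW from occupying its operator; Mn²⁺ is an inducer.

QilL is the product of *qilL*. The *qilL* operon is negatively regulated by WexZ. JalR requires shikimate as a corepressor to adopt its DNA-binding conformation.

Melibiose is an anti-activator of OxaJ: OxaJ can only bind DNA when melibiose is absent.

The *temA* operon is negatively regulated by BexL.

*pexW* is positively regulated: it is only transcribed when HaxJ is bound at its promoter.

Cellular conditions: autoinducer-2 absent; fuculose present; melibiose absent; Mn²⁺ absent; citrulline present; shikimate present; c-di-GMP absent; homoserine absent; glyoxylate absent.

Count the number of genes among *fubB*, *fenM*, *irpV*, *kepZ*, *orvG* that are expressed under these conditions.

Autoinducer-2 is absent, so QilR is inactive.
Mn²⁺ is absent, so GorW is active.
With repressor GorW bound, *fubB* is not transcribed.
→ *fubB* is OFF.
c-di-GMP is absent, so YilE is active.
No repressor is bound and YilE is active, so *vorL* is transcribed.
So VorL is produced and active.
Fuculose is present, so HaxJ is active.
No repressor is bound and HaxJ is active, so *pexW* is transcribed.
So PexW is produced and active.
No repressor is bound and VorL and PexW are active, so *fenM* is transcribed.
→ *fenM* is ON.
Citrulline is present, so BexL is inactive.
With no repressor bound, *temA* is transcribed.
So TemA is produced and active.
With repressor TemA bound, *irpV* is not transcribed.
→ *irpV* is OFF.
Melibiose is absent, so OxaJ is active.
Glyoxylate is absent, so SovJ is inactive.
No repressor is bound and OxaJ is active, so *orvE* is transcribed.
So OrvE is produced and active.
With repressor OrvE bound, *kepZ* is not transcribed.
→ *kepZ* is OFF.
Shikimate is present, so JalR is active.
Homoserine is absent, so WexZ is inactive.
With no repressor bound, *qilL* is transcribed.
So QilL is produced and active.
With repressor JalR bound, *orvG* is not transcribed.
→ *orvG* is OFF.
1 of the 5 genes is transcribed.

1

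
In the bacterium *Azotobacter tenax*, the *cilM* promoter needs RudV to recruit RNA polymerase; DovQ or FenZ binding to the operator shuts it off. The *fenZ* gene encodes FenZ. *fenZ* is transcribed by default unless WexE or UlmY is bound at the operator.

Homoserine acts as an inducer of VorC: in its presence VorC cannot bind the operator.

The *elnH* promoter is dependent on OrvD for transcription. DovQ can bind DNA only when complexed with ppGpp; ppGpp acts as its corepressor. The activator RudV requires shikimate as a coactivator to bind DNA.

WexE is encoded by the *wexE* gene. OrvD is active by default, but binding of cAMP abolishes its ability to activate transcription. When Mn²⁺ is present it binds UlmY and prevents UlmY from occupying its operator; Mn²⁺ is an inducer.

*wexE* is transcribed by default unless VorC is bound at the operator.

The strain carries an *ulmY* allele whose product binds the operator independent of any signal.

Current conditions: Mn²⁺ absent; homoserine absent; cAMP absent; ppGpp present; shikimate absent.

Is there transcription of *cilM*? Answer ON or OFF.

ppGpp is present, so DovQ is active.
Homoserine is absent, so VorC is active.
With repressor VorC bound, *wexE* is not transcribed.
So WexE is not produced.
UlmY is constitutively active in this strain.
With repressor UlmY bound, *fenZ* is not transcribed.
So FenZ is not produced.
Shikimate is absent, so RudV is inactive.
With repressor DovQ bound, *cilM* is not transcribed.

OFF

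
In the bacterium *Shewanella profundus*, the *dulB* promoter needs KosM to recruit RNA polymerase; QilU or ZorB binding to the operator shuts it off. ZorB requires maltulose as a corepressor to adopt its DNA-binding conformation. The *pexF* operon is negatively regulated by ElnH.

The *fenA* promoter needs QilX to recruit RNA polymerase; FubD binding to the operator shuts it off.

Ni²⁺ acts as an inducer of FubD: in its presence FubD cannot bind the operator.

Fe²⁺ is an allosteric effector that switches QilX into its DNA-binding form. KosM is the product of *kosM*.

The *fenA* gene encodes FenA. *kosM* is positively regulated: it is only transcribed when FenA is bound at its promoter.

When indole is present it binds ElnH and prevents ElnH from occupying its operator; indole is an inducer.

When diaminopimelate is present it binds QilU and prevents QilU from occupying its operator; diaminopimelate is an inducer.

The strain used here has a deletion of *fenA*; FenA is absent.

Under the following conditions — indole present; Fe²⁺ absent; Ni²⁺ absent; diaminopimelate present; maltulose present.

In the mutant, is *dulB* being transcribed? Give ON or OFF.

OFF

Diaminopimelate is present, so QilU is inactive.
Maltulose is present, so ZorB is active.
FenA is non-functional in this strain, so it has no effect.
Required activator FenA is absent, so *kosM* is not transcribed.
So KosM is not produced.
With repressor ZorB bound, *dulB* is not transcribed.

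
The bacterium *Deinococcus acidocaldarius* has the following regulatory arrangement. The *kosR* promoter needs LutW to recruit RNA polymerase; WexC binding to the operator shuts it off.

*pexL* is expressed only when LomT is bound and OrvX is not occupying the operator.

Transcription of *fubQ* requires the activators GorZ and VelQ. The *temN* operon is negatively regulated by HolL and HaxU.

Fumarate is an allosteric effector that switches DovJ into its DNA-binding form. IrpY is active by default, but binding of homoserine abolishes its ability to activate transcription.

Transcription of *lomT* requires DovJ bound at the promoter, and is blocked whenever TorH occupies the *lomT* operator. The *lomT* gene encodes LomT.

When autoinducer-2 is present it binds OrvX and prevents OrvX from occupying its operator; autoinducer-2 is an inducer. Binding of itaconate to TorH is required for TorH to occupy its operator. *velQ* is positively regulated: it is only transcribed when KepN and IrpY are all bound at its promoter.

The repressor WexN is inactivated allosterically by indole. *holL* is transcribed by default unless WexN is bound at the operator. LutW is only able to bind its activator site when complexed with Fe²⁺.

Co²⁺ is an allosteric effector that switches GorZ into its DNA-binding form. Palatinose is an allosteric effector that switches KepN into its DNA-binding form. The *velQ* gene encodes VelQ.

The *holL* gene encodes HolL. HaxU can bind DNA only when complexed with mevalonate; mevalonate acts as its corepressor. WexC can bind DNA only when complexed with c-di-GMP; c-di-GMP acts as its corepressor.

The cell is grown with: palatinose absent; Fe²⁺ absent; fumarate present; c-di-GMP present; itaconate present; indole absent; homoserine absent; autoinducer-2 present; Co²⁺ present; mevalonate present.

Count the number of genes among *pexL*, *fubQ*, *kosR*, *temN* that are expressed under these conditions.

0

Fumarate is present, so DovJ is active.
Itaconate is present, so TorH is active.
With repressor TorH bound, *lomT* is not transcribed.
So LomT is not produced.
Autoinducer-2 is present, so OrvX is inactive.
Required activator LomT is absent, so *pexL* is not transcribed.
→ *pexL* is OFF.
Co²⁺ is present, so GorZ is active.
Palatinose is absent, so KepN is inactive.
Homoserine is absent, so IrpY is active.
Required activator KepN is absent, so *velQ* is not transcribed.
So VelQ is not produced.
Required activator VelQ is absent, so *fubQ* is not transcribed.
→ *fubQ* is OFF.
c-di-GMP is present, so WexC is active.
Fe²⁺ is absent, so LutW is inactive.
With repressor WexC bound, *kosR* is not transcribed.
→ *kosR* is OFF.
Indole is absent, so WexN is active.
With repressor WexN bound, *holL* is not transcribed.
So HolL is not produced.
Mevalonate is present, so HaxU is active.
With repressor HaxU bound, *temN* is not transcribed.
→ *temN* is OFF.
0 of the 4 genes are transcribed.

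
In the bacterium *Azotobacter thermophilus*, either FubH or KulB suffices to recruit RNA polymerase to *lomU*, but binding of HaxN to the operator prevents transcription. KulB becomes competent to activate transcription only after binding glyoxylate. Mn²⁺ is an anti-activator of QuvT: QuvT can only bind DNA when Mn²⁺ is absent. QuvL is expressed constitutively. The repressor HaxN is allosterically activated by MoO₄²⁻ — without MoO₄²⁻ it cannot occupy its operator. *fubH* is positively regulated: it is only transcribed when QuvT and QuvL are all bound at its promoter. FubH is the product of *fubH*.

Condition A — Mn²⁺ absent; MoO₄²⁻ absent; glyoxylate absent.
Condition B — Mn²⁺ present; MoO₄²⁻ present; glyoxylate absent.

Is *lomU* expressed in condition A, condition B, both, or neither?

A only

Condition A:
Mn²⁺ is absent, so QuvT is active.
QuvL is produced constitutively and is active.
No repressor is bound and QuvT and QuvL are active, so *fubH* is transcribed.
So FubH is produced and active.
MoO₄²⁻ is absent, so HaxN is inactive.
Glyoxylate is absent, so KulB is inactive.
Activator FubH is present, so *lomU* is transcribed.
→ *lomU* is ON in A.
Condition B:
Mn²⁺ is present, so QuvT is inactive.
QuvL is produced constitutively and is active.
Required activator QuvT is absent, so *fubH* is not transcribed.
So FubH is not produced.
MoO₄²⁻ is present, so HaxN is active.
Glyoxylate is absent, so KulB is inactive.
With repressor HaxN bound, *lomU* is not transcribed.
→ *lomU* is OFF in B.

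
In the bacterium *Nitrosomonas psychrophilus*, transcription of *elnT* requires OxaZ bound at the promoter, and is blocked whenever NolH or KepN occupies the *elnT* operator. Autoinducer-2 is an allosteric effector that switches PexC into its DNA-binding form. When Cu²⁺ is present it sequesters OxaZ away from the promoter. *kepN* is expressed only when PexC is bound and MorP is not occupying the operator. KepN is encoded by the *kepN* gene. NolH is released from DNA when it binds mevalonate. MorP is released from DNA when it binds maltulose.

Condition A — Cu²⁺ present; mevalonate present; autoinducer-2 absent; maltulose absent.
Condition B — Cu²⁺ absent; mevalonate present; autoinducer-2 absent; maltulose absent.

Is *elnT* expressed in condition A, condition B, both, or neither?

B only

Condition A:
Cu²⁺ is present, so OxaZ is inactive.
Mevalonate is present, so NolH is inactive.
Autoinducer-2 is absent, so PexC is inactive.
Maltulose is absent, so MorP is active.
With repressor MorP bound, *kepN* is not transcribed.
So KepN is not produced.
Required activator OxaZ is absent, so *elnT* is not transcribed.
→ *elnT* is OFF in A.
Condition B:
Cu²⁺ is absent, so OxaZ is active.
Mevalonate is present, so NolH is inactive.
Autoinducer-2 is absent, so PexC is inactive.
Maltulose is absent, so MorP is active.
With repressor MorP bound, *kepN* is not transcribed.
So KepN is not produced.
No repressor is bound and OxaZ is active, so *elnT* is transcribed.
→ *elnT* is ON in B.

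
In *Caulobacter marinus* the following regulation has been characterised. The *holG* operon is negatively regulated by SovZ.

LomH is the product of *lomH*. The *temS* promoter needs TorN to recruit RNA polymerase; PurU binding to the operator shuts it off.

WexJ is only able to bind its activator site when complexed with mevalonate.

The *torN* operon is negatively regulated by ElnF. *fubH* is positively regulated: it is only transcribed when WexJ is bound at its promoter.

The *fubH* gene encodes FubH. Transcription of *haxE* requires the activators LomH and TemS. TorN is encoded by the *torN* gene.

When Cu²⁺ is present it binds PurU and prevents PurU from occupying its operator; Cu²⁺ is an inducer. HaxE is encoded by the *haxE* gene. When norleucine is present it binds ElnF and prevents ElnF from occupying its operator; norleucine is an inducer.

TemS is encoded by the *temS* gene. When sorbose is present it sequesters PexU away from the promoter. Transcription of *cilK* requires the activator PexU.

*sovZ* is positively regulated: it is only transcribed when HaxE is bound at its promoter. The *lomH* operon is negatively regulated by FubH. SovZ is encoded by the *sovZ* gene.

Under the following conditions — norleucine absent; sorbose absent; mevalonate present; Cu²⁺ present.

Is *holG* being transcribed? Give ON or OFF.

Mevalonate is present, so WexJ is active.
No repressor is bound and WexJ is active, so *fubH* is transcribed.
So FubH is produced and active.
With repressor FubH bound, *lomH* is not transcribed.
So LomH is not produced.
Norleucine is absent, so ElnF is active.
With repressor ElnF bound, *torN* is not transcribed.
So TorN is not produced.
Cu²⁺ is present, so PurU is inactive.
Required activator TorN is absent, so *temS* is not transcribed.
So TemS is not produced.
Required activator LomH is absent, so *haxE* is not transcribed.
So HaxE is not produced.
Required activator HaxE is absent, so *sovZ* is not transcribed.
So SovZ is not produced.
With no repressor bound, *holG* is transcribed.

ON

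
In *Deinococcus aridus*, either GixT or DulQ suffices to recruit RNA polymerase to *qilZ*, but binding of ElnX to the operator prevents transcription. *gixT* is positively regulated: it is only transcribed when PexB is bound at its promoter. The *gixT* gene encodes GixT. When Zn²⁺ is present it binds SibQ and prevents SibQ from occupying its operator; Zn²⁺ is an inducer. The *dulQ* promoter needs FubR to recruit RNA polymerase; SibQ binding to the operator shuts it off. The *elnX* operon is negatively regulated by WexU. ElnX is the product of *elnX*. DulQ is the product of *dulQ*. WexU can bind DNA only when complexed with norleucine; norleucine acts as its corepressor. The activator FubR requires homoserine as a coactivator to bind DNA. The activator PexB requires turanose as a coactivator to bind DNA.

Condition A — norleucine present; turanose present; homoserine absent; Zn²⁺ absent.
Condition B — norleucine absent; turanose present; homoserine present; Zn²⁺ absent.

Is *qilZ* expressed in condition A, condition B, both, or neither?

A only

Condition A:
Norleucine is present, so WexU is active.
With repressor WexU bound, *elnX* is not transcribed.
So ElnX is not produced.
Turanose is present, so PexB is active.
No repressor is bound and PexB is active, so *gixT* is transcribed.
So GixT is produced and active.
Homoserine is absent, so FubR is inactive.
Zn²⁺ is absent, so SibQ is active.
With repressor SibQ bound, *dulQ* is not transcribed.
So DulQ is not produced.
Activator GixT is present, so *qilZ* is transcribed.
→ *qilZ* is ON in A.
Condition B:
Norleucine is absent, so WexU is inactive.
With no repressor bound, *elnX* is transcribed.
So ElnX is produced and active.
Turanose is present, so PexB is active.
No repressor is bound and PexB is active, so *gixT* is transcribed.
So GixT is produced and active.
Homoserine is present, so FubR is active.
Zn²⁺ is absent, so SibQ is active.
With repressor SibQ bound, *dulQ* is not transcribed.
So DulQ is not produced.
With repressor ElnX bound, *qilZ* is not transcribed.
→ *qilZ* is OFF in B.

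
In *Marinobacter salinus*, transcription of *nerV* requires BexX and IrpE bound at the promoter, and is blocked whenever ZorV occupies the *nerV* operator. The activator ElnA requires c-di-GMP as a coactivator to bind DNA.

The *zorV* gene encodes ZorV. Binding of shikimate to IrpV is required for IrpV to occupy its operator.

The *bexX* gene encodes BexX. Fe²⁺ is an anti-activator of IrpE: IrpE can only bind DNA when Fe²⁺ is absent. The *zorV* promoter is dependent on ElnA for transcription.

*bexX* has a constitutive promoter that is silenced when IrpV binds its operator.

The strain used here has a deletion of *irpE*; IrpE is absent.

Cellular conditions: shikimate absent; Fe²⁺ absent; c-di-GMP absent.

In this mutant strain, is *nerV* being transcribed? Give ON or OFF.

OFF

Shikimate is absent, so IrpV is inactive.
With no repressor bound, *bexX* is transcribed.
So BexX is produced and active.
IrpE is non-functional in this strain, so it has no effect.
c-di-GMP is absent, so ElnA is inactive.
Required activator ElnA is absent, so *zorV* is not transcribed.
So ZorV is not produced.
Required activator IrpE is absent, so *nerV* is not transcribed.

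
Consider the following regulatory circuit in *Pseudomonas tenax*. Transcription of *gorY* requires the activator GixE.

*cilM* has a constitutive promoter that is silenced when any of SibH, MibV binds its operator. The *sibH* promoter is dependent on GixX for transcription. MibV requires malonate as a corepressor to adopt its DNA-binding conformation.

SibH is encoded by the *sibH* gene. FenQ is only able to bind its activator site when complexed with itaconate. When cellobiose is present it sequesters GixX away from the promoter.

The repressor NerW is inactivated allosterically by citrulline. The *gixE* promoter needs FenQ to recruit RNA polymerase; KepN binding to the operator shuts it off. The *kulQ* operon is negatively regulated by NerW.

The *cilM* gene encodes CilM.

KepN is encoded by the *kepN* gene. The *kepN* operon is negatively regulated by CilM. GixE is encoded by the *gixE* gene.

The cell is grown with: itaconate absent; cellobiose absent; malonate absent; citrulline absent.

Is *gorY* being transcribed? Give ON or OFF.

Cellobiose is absent, so GixX is active.
No repressor is bound and GixX is active, so *sibH* is transcribed.
So SibH is produced and active.
Malonate is absent, so MibV is inactive.
With repressor SibH bound, *cilM* is not transcribed.
So CilM is not produced.
With no repressor bound, *kepN* is transcribed.
So KepN is produced and active.
Itaconate is absent, so FenQ is inactive.
With repressor KepN bound, *gixE* is not transcribed.
So GixE is not produced.
Required activator GixE is absent, so *gorY* is not transcribed.

OFF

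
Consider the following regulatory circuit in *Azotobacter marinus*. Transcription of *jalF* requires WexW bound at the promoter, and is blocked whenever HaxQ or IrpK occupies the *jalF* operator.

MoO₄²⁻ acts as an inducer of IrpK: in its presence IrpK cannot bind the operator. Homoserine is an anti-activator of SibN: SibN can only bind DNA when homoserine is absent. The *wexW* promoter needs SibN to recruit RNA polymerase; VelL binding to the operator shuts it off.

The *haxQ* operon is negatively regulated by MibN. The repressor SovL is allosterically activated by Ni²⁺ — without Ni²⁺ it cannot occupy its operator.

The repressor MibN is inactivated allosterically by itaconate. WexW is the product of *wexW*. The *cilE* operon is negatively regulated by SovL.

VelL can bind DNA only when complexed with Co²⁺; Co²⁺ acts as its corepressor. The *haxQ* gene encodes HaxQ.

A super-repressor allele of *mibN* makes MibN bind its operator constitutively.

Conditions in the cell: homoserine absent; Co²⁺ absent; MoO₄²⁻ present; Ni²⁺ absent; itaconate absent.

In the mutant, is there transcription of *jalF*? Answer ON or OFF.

Co²⁺ is absent, so VelL is inactive.
Homoserine is absent, so SibN is active.
No repressor is bound and SibN is active, so *wexW* is transcribed.
So WexW is produced and active.
MibN is constitutively active in this strain.
With repressor MibN bound, *haxQ* is not transcribed.
So HaxQ is not produced.
MoO₄²⁻ is present, so IrpK is inactive.
No repressor is bound and WexW is active, so *jalF* is transcribed.

ON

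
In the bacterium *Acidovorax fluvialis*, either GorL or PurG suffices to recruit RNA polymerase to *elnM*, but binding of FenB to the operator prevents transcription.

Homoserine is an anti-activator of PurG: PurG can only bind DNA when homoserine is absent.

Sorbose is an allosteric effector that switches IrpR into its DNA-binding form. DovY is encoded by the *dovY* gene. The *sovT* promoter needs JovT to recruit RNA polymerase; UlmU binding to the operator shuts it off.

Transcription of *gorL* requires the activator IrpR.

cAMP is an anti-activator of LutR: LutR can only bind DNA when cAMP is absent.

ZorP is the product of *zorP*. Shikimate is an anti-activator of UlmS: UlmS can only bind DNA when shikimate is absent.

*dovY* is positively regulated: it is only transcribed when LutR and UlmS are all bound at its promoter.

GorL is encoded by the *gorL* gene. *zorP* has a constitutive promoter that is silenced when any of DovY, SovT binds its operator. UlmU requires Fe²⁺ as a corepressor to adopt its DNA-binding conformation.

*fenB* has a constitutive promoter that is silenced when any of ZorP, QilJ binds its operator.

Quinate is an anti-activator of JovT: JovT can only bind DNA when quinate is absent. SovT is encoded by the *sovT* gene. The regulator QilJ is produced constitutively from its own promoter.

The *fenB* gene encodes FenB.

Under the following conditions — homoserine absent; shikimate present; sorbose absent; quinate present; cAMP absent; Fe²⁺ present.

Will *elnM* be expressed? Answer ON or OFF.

Sorbose is absent, so IrpR is inactive.
Required activator IrpR is absent, so *gorL* is not transcribed.
So GorL is not produced.
cAMP is absent, so LutR is active.
Shikimate is present, so UlmS is inactive.
Required activator UlmS is absent, so *dovY* is not transcribed.
So DovY is not produced.
Fe²⁺ is present, so UlmU is active.
Quinate is present, so JovT is inactive.
With repressor UlmU bound, *sovT* is not transcribed.
So SovT is not produced.
With no repressor bound, *zorP* is transcribed.
So ZorP is produced and active.
QilJ is produced constitutively and is active.
With repressor ZorP bound, *fenB* is not transcribed.
So FenB is not produced.
Homoserine is absent, so PurG is active.
Activator PurG is present, so *elnM* is transcribed.

ON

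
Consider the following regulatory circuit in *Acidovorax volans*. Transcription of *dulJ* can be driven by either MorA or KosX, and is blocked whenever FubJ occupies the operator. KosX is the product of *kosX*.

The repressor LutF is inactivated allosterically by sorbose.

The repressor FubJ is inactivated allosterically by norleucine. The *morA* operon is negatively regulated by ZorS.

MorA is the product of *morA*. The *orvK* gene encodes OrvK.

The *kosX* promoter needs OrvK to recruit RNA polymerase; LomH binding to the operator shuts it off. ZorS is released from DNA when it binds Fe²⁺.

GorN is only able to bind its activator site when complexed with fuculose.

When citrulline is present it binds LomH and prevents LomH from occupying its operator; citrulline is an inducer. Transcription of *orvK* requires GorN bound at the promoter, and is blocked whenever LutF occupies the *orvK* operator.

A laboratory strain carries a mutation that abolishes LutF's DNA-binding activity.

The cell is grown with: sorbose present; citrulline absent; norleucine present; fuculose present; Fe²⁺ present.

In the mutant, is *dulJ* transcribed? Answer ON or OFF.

ON

Fe²⁺ is present, so ZorS is inactive.
With no repressor bound, *morA* is transcribed.
So MorA is produced and active.
LutF is non-functional in this strain, so it has no effect.
Fuculose is present, so GorN is active.
No repressor is bound and GorN is active, so *orvK* is transcribed.
So OrvK is produced and active.
Citrulline is absent, so LomH is active.
With repressor LomH bound, *kosX* is not transcribed.
So KosX is not produced.
Norleucine is present, so FubJ is inactive.
Activator MorA is present, so *dulJ* is transcribed.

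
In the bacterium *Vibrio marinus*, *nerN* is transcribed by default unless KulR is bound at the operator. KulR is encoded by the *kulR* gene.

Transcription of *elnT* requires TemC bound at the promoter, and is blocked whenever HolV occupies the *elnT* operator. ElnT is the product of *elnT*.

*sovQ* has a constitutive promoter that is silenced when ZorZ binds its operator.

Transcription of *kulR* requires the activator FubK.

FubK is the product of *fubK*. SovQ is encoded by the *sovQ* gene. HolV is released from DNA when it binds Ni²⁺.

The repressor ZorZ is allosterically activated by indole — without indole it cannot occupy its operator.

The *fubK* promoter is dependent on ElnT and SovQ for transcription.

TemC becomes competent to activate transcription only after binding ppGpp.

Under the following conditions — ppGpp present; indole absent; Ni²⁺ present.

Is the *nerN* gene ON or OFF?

OFF

ppGpp is present, so TemC is active.
Ni²⁺ is present, so HolV is inactive.
No repressor is bound and TemC is active, so *elnT* is transcribed.
So ElnT is produced and active.
Indole is absent, so ZorZ is inactive.
With no repressor bound, *sovQ* is transcribed.
So SovQ is produced and active.
No repressor is bound and ElnT and SovQ are active, so *fubK* is transcribed.
So FubK is produced and active.
No repressor is bound and FubK is active, so *kulR* is transcribed.
So KulR is produced and active.
With repressor KulR bound, *nerN* is not transcribed.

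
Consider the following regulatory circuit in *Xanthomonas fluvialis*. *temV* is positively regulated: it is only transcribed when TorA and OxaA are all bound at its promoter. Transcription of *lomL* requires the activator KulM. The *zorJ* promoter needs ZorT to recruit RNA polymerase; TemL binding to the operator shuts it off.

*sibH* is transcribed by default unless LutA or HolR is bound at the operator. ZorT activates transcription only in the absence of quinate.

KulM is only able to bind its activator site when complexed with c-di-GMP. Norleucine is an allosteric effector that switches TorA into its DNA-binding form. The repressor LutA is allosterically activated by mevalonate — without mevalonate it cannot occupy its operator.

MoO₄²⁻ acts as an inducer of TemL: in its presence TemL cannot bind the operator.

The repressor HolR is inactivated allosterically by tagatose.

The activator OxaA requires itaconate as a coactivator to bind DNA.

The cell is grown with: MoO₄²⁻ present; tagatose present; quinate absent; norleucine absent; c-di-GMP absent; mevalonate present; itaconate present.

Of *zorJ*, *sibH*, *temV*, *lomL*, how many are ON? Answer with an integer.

1

MoO₄²⁻ is present, so TemL is inactive.
Quinate is absent, so ZorT is active.
No repressor is bound and ZorT is active, so *zorJ* is transcribed.
→ *zorJ* is ON.
Mevalonate is present, so LutA is active.
Tagatose is present, so HolR is inactive.
With repressor LutA bound, *sibH* is not transcribed.
→ *sibH* is OFF.
Norleucine is absent, so TorA is inactive.
Itaconate is present, so OxaA is active.
Required activator TorA is absent, so *temV* is not transcribed.
→ *temV* is OFF.
c-di-GMP is absent, so KulM is inactive.
Required activator KulM is absent, so *lomL* is not transcribed.
→ *lomL* is OFF.
1 of the 4 genes is transcribed.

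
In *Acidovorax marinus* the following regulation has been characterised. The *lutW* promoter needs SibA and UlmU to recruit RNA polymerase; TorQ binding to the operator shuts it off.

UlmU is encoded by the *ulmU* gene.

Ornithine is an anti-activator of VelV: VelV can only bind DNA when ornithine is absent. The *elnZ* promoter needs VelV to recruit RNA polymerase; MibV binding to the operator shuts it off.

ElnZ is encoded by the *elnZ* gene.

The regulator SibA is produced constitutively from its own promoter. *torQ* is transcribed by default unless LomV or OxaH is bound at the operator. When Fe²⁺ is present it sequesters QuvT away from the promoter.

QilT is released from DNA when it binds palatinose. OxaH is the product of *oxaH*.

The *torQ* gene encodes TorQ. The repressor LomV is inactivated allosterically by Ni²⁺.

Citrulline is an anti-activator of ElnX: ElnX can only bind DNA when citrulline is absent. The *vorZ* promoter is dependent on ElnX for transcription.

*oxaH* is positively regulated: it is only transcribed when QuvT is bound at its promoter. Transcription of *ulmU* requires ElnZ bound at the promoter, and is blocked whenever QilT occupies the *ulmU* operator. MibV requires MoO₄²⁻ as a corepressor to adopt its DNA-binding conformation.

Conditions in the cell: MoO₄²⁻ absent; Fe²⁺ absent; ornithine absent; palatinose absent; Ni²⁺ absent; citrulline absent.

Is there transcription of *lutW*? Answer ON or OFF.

OFF

SibA is produced constitutively and is active.
Ornithine is absent, so VelV is active.
MoO₄²⁻ is absent, so MibV is inactive.
No repressor is bound and VelV is active, so *elnZ* is transcribed.
So ElnZ is produced and active.
Palatinose is absent, so QilT is active.
With repressor QilT bound, *ulmU* is not transcribed.
So UlmU is not produced.
Ni²⁺ is absent, so LomV is active.
Fe²⁺ is absent, so QuvT is active.
No repressor is bound and QuvT is active, so *oxaH* is transcribed.
So OxaH is produced and active.
With repressor LomV bound, *torQ* is not transcribed.
So TorQ is not produced.
Required activator UlmU is absent, so *lutW* is not transcribed.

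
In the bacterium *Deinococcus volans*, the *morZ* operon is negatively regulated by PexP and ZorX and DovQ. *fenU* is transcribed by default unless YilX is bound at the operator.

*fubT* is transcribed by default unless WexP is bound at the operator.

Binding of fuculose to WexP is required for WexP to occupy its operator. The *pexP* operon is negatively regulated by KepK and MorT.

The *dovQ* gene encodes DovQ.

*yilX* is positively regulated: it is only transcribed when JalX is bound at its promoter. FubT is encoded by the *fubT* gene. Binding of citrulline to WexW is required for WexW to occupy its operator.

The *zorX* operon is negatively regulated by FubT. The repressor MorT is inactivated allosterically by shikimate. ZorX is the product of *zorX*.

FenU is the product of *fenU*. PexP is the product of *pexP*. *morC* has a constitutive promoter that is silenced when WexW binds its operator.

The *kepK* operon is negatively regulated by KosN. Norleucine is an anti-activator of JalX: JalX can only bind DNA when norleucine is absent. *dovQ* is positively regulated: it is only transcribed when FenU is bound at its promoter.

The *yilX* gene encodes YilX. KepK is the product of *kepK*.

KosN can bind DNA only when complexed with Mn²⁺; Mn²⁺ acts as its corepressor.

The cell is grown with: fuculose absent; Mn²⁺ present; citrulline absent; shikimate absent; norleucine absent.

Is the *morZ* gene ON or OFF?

Mn²⁺ is present, so KosN is active.
With repressor KosN bound, *kepK* is not transcribed.
So KepK is not produced.
Shikimate is absent, so MorT is active.
With repressor MorT bound, *pexP* is not transcribed.
So PexP is not produced.
Fuculose is absent, so WexP is inactive.
With no repressor bound, *fubT* is transcribed.
So FubT is produced and active.
With repressor FubT bound, *zorX* is not transcribed.
So ZorX is not produced.
Norleucine is absent, so JalX is active.
No repressor is bound and JalX is active, so *yilX* is transcribed.
So YilX is produced and active.
With repressor YilX bound, *fenU* is not transcribed.
So FenU is not produced.
Required activator FenU is absent, so *dovQ* is not transcribed.
So DovQ is not produced.
With no repressor bound, *morZ* is transcribed.

ON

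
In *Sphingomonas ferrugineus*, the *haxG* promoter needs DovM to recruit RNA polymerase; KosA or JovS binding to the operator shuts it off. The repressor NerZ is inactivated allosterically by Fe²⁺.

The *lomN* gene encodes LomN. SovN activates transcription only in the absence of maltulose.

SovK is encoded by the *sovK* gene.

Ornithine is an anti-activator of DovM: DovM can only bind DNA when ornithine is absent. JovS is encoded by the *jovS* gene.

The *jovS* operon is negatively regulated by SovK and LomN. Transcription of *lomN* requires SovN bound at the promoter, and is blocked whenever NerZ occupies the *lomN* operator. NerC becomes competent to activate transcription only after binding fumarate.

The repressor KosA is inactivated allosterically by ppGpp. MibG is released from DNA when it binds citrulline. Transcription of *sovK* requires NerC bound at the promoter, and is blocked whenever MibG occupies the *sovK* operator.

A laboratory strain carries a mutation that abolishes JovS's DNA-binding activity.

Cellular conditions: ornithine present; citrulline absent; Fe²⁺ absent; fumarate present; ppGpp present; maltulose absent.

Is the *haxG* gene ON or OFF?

ppGpp is present, so KosA is inactive.
Ornithine is present, so DovM is inactive.
JovS is non-functional in this strain, so it has no effect.
Required activator DovM is absent, so *haxG* is not transcribed.

OFF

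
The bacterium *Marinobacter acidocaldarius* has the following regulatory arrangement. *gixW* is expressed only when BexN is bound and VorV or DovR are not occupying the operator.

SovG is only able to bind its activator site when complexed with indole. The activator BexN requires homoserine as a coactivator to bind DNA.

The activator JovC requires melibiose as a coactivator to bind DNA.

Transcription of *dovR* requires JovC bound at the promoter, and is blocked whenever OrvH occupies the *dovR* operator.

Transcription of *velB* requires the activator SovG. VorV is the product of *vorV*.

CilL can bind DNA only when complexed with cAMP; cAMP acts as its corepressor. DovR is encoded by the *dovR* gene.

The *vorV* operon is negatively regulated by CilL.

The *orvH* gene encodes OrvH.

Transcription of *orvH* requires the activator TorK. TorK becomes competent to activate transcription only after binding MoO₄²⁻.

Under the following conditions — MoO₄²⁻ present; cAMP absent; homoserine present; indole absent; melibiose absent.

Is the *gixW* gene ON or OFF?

Homoserine is present, so BexN is active.
cAMP is absent, so CilL is inactive.
With no repressor bound, *vorV* is transcribed.
So VorV is produced and active.
Melibiose is absent, so JovC is inactive.
MoO₄²⁻ is present, so TorK is active.
No repressor is bound and TorK is active, so *orvH* is transcribed.
So OrvH is produced and active.
With repressor OrvH bound, *dovR* is not transcribed.
So DovR is not produced.
With repressor VorV bound, *gixW* is not transcribed.

OFF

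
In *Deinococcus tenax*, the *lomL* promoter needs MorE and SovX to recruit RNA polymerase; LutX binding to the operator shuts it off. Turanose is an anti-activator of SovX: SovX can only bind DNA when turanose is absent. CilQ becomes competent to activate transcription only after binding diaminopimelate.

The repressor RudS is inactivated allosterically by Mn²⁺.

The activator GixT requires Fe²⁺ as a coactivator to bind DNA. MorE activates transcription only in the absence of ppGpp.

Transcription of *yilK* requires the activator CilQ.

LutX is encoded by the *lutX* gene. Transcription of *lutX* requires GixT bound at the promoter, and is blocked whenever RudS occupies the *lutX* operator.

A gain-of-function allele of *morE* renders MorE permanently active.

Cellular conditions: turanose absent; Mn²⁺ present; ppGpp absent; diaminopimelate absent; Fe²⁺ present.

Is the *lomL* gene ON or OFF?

OFF

Fe²⁺ is present, so GixT is active.
Mn²⁺ is present, so RudS is inactive.
No repressor is bound and GixT is active, so *lutX* is transcribed.
So LutX is produced and active.
MorE is constitutively active in this strain.
Turanose is absent, so SovX is active.
With repressor LutX bound, *lomL* is not transcribed.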